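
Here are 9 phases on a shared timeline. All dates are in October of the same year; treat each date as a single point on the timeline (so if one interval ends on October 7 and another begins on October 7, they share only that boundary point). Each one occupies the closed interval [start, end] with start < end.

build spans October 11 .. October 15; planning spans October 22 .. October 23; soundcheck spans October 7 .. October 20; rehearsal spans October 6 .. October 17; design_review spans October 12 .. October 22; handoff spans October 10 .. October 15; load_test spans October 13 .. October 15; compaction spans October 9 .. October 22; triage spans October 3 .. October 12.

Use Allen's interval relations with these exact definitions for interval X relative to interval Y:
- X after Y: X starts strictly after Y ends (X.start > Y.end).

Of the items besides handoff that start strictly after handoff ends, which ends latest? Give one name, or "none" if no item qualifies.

Target handoff = [October 10, October 15].
build [October 11, October 15] → finishes → excluded.
compaction [October 9, October 22] → contains → excluded.
design_review [October 12, October 22] → overlapped-by → excluded.
load_test [October 13, October 15] → finishes → excluded.
planning [October 22, October 23] → after → candidate.
rehearsal [October 6, October 17] → contains → excluded.
soundcheck [October 7, October 20] → contains → excluded.
triage [October 3, October 12] → overlaps → excluded.
Among candidates, latest end is October 23 → planning.

planning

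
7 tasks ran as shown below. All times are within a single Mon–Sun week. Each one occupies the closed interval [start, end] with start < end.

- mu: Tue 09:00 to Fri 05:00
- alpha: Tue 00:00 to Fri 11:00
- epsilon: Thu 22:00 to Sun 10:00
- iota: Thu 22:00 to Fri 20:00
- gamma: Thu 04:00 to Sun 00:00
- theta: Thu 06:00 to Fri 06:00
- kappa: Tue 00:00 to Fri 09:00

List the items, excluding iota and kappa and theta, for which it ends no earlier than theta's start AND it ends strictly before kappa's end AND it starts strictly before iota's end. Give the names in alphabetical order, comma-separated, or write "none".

mu

Conditions: its end is no earlier than theta's start (X.end >= Thu 06:00) AND its end is strictly before kappa's end (X.end < Fri 09:00) AND its start is strictly before iota's end (X.start < Fri 20:00).
alpha: end Fri 11:00 >= Thu 06:00? ✓; end Fri 11:00 < Fri 09:00? ✗; start Tue 00:00 < Fri 20:00? ✓ → no.
epsilon: end Sun 10:00 >= Thu 06:00? ✓; end Sun 10:00 < Fri 09:00? ✗; start Thu 22:00 < Fri 20:00? ✓ → no.
gamma: end Sun 00:00 >= Thu 06:00? ✓; end Sun 00:00 < Fri 09:00? ✗; start Thu 04:00 < Fri 20:00? ✓ → no.
mu: end Fri 05:00 >= Thu 06:00? ✓; end Fri 05:00 < Fri 09:00? ✓; start Tue 09:00 < Fri 20:00? ✓ → yes.
Result: mu.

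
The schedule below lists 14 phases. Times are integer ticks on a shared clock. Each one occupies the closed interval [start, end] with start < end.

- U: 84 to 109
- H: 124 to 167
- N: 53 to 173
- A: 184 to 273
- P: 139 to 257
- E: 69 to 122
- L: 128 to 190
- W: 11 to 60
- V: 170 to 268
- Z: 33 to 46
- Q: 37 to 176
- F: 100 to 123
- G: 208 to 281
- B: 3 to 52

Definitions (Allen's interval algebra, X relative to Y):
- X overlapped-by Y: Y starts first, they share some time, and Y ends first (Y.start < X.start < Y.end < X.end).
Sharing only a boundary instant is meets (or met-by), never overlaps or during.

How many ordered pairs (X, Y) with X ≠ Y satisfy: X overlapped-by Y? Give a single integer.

Checking all 182 ordered pairs for relation 'overlapped-by'; matching pairs in alphabetical order:
(A, L): A overlapped-by L ✓
(A, P): A overlapped-by P ✓
(A, V): A overlapped-by V ✓
(F, E): F overlapped-by E ✓
(F, U): F overlapped-by U ✓
(G, A): G overlapped-by A ✓
(G, P): G overlapped-by P ✓
(G, V): G overlapped-by V ✓
(L, H): L overlapped-by H ✓
(L, N): L overlapped-by N ✓
(L, Q): L overlapped-by Q ✓
(N, W): N overlapped-by W ✓
(P, H): P overlapped-by H ✓
(P, L): P overlapped-by L ✓
(P, N): P overlapped-by N ✓
(P, Q): P overlapped-by Q ✓
(Q, B): Q overlapped-by B ✓
(Q, W): Q overlapped-by W ✓
(Q, Z): Q overlapped-by Z ✓
(V, L): V overlapped-by L ✓
(V, N): V overlapped-by N ✓
(V, P): V overlapped-by P ✓
(V, Q): V overlapped-by Q ✓
(W, B): W overlapped-by B ✓
Count: 24.

24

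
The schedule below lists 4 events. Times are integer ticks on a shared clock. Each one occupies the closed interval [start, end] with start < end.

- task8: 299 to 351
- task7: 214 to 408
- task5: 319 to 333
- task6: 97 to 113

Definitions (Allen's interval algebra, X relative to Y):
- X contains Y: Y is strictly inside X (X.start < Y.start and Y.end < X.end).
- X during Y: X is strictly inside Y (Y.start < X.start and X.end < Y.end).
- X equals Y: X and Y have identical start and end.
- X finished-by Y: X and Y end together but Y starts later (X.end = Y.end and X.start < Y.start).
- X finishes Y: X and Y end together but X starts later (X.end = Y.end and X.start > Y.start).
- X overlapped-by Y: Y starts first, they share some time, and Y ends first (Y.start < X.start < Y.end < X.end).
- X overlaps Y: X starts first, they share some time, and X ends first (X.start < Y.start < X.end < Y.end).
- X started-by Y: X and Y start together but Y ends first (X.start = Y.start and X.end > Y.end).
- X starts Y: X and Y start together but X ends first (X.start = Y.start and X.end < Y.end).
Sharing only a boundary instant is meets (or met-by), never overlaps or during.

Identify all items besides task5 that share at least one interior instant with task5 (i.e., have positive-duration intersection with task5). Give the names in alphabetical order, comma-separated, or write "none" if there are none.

Target task5 = [319, 333].
task6 [97, 113] → before → no.
task7 [214, 408] → contains → yes.
task8 [299, 351] → contains → yes.
Result: task7, task8.

task7, task8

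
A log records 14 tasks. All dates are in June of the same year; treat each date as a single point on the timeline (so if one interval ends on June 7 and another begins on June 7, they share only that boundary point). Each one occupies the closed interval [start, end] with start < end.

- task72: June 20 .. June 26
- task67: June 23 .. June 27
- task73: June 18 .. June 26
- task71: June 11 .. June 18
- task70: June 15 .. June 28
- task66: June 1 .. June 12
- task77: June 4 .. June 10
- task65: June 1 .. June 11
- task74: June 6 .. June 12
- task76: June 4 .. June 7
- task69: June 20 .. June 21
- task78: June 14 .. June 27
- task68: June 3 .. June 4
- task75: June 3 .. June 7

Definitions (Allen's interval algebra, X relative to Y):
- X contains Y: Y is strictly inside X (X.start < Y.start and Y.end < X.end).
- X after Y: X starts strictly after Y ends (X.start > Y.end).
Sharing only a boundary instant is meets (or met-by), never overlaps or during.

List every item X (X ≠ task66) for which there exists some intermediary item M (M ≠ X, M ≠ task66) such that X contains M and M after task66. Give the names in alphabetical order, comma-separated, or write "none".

Target task66 = [June 1, June 12].
Intermediaries M with M after task66: task67, task69, task70, task72, task73, task78.
Via task67 — items with X contains task67: task70.
Via task69 — items with X contains task69: task70, task73, task78.
Via task70 — items with X contains task70: none.
Via task72 — items with X contains task72: task70, task78.
Via task73 — items with X contains task73: task70, task78.
Via task78 — items with X contains task78: none.
Union: task70, task73, task78.

task70, task73, task78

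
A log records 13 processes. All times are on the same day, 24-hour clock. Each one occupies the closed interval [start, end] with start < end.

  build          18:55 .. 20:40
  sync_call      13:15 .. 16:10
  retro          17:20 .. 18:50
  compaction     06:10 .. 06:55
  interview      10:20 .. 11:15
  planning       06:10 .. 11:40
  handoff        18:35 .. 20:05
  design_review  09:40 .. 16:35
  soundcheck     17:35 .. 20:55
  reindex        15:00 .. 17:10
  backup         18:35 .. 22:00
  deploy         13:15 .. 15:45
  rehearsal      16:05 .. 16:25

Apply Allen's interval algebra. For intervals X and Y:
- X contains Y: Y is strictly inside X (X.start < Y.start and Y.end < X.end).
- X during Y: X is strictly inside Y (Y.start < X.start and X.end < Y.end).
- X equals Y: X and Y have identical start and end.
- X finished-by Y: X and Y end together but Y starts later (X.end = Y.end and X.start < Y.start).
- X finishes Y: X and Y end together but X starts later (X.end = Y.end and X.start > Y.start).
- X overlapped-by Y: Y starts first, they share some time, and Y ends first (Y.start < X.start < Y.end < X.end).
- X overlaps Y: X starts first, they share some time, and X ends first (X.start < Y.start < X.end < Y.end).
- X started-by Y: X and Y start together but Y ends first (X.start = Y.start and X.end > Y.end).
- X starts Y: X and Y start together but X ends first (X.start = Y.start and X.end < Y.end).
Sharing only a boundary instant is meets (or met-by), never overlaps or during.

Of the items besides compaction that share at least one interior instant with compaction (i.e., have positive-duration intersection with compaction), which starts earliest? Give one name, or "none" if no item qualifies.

planning

Target compaction = [06:10, 06:55].
backup [18:35, 22:00] → after → excluded.
build [18:55, 20:40] → after → excluded.
deploy [13:15, 15:45] → after → excluded.
design_review [09:40, 16:35] → after → excluded.
handoff [18:35, 20:05] → after → excluded.
interview [10:20, 11:15] → after → excluded.
planning [06:10, 11:40] → started-by → candidate.
rehearsal [16:05, 16:25] → after → excluded.
reindex [15:00, 17:10] → after → excluded.
retro [17:20, 18:50] → after → excluded.
soundcheck [17:35, 20:55] → after → excluded.
sync_call [13:15, 16:10] → after → excluded.
Among candidates, earliest start is 06:10 → planning.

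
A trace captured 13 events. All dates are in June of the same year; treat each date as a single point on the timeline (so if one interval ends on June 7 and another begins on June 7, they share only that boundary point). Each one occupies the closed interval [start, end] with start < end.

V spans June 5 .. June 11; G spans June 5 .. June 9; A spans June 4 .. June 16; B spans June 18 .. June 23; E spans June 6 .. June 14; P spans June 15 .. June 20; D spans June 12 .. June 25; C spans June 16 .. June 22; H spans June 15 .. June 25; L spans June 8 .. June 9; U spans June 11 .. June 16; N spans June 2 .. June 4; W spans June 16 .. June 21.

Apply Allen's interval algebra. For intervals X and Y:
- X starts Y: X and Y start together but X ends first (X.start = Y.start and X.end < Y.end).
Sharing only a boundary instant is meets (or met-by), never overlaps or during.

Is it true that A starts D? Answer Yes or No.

A = [June 4, June 16], D = [June 12, June 25].
Actual relation of A to D: overlaps.
Asked whether 'starts' holds → No.

No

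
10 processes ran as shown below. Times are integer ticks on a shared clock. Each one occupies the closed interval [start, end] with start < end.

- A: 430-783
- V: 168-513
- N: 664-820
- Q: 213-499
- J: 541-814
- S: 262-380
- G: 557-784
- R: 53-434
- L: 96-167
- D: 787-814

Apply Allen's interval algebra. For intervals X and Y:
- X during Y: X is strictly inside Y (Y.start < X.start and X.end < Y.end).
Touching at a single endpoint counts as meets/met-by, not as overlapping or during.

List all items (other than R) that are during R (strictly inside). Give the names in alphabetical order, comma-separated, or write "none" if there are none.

L, S

Target R = [53, 434].
A [430, 783] → overlapped-by → no.
D [787, 814] → after → no.
G [557, 784] → after → no.
J [541, 814] → after → no.
L [96, 167] → during → yes.
N [664, 820] → after → no.
Q [213, 499] → overlapped-by → no.
S [262, 380] → during → yes.
V [168, 513] → overlapped-by → no.
Result: L, S.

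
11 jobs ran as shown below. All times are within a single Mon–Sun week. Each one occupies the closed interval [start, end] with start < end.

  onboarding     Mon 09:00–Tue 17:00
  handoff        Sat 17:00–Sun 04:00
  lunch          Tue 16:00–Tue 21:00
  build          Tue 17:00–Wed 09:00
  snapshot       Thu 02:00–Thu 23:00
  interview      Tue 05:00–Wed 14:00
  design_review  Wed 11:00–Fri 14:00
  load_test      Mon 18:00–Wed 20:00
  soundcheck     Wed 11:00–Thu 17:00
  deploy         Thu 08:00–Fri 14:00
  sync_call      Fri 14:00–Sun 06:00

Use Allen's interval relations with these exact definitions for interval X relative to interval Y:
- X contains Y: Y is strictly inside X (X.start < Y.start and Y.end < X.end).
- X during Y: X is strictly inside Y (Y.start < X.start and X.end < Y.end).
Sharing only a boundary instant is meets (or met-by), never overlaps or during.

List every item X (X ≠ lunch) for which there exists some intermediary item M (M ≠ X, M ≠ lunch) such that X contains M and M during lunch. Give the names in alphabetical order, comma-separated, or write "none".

none

Target lunch = [Tue 16:00, Tue 21:00].
Intermediaries M with M during lunch: none.
Union: none.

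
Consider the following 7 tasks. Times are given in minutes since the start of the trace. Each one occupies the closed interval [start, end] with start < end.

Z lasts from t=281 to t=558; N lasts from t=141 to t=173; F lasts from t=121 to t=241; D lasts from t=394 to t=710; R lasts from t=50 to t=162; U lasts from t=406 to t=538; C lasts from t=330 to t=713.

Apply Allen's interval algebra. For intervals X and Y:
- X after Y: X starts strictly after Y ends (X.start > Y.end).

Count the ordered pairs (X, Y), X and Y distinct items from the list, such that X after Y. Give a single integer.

12

Checking all 42 ordered pairs for relation 'after'; matching pairs in alphabetical order:
(C, F): C after F ✓
(C, N): C after N ✓
(C, R): C after R ✓
(D, F): D after F ✓
(D, N): D after N ✓
(D, R): D after R ✓
(U, F): U after F ✓
(U, N): U after N ✓
(U, R): U after R ✓
(Z, F): Z after F ✓
(Z, N): Z after N ✓
(Z, R): Z after R ✓
Count: 12.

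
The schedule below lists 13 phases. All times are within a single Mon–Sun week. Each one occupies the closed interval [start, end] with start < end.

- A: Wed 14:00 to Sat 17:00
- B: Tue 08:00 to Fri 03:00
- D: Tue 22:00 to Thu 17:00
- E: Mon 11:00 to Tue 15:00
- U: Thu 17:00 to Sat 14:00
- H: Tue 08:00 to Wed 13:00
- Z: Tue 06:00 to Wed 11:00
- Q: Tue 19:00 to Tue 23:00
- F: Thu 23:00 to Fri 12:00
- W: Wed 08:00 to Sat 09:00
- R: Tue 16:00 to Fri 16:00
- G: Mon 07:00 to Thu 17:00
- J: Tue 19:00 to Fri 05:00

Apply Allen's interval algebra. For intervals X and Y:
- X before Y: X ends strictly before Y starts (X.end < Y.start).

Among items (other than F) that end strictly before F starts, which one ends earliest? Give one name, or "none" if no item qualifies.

E

Target F = [Thu 23:00, Fri 12:00].
A [Wed 14:00, Sat 17:00] → contains → excluded.
B [Tue 08:00, Fri 03:00] → overlaps → excluded.
D [Tue 22:00, Thu 17:00] → before → candidate.
E [Mon 11:00, Tue 15:00] → before → candidate.
G [Mon 07:00, Thu 17:00] → before → candidate.
H [Tue 08:00, Wed 13:00] → before → candidate.
J [Tue 19:00, Fri 05:00] → overlaps → excluded.
Q [Tue 19:00, Tue 23:00] → before → candidate.
R [Tue 16:00, Fri 16:00] → contains → excluded.
U [Thu 17:00, Sat 14:00] → contains → excluded.
W [Wed 08:00, Sat 09:00] → contains → excluded.
Z [Tue 06:00, Wed 11:00] → before → candidate.
Among candidates, earliest end is Tue 15:00 → E.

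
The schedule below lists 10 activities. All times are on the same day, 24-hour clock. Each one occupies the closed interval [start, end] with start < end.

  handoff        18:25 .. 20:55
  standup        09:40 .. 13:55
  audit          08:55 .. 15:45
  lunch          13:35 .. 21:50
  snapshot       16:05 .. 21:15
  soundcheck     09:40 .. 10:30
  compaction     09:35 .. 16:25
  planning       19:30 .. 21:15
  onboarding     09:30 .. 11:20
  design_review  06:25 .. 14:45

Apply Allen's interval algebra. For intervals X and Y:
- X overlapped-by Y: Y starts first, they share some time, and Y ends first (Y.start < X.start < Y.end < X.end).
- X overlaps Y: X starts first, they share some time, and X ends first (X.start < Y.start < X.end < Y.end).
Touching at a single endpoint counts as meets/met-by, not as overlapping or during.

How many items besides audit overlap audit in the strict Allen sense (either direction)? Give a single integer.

Target audit = [08:55, 15:45].
compaction [09:35, 16:25] → overlapped-by → counts.
design_review [06:25, 14:45] → overlaps → counts.
handoff [18:25, 20:55] → after → no.
lunch [13:35, 21:50] → overlapped-by → counts.
onboarding [09:30, 11:20] → during → no.
planning [19:30, 21:15] → after → no.
snapshot [16:05, 21:15] → after → no.
soundcheck [09:40, 10:30] → during → no.
standup [09:40, 13:55] → during → no.
Total: 3.

3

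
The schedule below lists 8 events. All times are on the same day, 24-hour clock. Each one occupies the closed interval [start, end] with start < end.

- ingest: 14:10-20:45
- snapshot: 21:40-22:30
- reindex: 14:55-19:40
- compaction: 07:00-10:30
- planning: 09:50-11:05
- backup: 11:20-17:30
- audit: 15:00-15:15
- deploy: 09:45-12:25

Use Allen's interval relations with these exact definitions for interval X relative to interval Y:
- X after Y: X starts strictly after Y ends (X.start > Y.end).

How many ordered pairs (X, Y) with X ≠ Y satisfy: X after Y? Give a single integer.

18

Checking all 56 ordered pairs for relation 'after'; matching pairs in alphabetical order:
(audit, compaction): audit after compaction ✓
(audit, deploy): audit after deploy ✓
(audit, planning): audit after planning ✓
(backup, compaction): backup after compaction ✓
(backup, planning): backup after planning ✓
(ingest, compaction): ingest after compaction ✓
(ingest, deploy): ingest after deploy ✓
(ingest, planning): ingest after planning ✓
(reindex, compaction): reindex after compaction ✓
(reindex, deploy): reindex after deploy ✓
(reindex, planning): reindex after planning ✓
(snapshot, audit): snapshot after audit ✓
(snapshot, backup): snapshot after backup ✓
(snapshot, compaction): snapshot after compaction ✓
(snapshot, deploy): snapshot after deploy ✓
(snapshot, ingest): snapshot after ingest ✓
(snapshot, planning): snapshot after planning ✓
(snapshot, reindex): snapshot after reindex ✓
Count: 18.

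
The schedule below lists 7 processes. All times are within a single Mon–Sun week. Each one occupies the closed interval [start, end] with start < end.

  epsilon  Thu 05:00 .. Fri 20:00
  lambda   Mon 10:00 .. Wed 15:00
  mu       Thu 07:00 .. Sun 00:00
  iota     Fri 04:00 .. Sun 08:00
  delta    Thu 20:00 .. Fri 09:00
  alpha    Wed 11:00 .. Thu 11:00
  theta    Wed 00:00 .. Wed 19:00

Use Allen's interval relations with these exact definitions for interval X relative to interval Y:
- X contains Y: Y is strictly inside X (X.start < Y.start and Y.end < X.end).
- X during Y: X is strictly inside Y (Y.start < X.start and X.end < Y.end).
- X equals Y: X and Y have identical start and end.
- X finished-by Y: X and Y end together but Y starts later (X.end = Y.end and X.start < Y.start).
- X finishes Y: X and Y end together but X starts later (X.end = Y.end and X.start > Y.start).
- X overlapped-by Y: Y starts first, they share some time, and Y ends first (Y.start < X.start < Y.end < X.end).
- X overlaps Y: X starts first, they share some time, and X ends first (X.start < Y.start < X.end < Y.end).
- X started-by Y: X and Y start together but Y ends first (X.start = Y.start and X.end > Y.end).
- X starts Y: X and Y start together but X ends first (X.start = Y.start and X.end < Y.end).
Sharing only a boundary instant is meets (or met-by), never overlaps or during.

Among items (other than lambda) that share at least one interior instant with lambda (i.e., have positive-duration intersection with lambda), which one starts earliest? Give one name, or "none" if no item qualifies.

Target lambda = [Mon 10:00, Wed 15:00].
alpha [Wed 11:00, Thu 11:00] → overlapped-by → candidate.
delta [Thu 20:00, Fri 09:00] → after → excluded.
epsilon [Thu 05:00, Fri 20:00] → after → excluded.
iota [Fri 04:00, Sun 08:00] → after → excluded.
mu [Thu 07:00, Sun 00:00] → after → excluded.
theta [Wed 00:00, Wed 19:00] → overlapped-by → candidate.
Among candidates, earliest start is Wed 00:00 → theta.

theta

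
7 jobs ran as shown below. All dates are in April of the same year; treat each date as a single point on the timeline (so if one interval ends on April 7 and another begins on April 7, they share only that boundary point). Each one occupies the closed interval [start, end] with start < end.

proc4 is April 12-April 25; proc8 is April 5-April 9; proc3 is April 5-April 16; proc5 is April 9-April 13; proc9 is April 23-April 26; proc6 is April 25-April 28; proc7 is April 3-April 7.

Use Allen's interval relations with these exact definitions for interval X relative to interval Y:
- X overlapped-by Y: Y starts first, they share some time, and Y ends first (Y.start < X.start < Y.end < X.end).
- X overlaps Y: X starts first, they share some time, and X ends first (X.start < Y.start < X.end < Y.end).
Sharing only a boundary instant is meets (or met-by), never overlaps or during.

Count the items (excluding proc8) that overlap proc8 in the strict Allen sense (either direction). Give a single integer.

Target proc8 = [April 5, April 9].
proc3 [April 5, April 16] → started-by → no.
proc4 [April 12, April 25] → after → no.
proc5 [April 9, April 13] → met-by → no.
proc6 [April 25, April 28] → after → no.
proc7 [April 3, April 7] → overlaps → counts.
proc9 [April 23, April 26] → after → no.
Total: 1.

1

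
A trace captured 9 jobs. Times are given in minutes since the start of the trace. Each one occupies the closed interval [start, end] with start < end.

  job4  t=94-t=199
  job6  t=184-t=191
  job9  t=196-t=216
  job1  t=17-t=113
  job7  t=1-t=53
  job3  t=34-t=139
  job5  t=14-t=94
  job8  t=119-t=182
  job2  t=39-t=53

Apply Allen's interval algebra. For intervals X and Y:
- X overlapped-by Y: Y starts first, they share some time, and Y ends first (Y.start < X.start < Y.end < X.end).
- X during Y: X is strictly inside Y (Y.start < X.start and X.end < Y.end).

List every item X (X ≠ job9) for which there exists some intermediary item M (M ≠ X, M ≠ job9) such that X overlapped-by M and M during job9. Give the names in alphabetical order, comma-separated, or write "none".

Target job9 = [t=196, t=216].
Intermediaries M with M during job9: none.
Union: none.

none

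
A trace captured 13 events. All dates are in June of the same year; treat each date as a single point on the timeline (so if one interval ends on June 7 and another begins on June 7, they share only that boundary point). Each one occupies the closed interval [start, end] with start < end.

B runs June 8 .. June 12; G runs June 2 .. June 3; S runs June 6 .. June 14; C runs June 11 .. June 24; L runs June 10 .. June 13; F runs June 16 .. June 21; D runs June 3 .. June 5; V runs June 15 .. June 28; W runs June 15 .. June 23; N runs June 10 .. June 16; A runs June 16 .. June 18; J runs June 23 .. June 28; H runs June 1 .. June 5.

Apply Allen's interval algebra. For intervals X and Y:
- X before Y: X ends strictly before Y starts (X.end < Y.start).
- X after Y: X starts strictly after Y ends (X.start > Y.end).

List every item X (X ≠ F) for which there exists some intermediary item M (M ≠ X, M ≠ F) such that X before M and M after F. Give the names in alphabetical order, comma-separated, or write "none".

A, B, D, G, H, L, N, S

Target F = [June 16, June 21].
Intermediaries M with M after F: J.
Via J — items with X before J: A, B, D, G, H, L, N, S.
Union: A, B, D, G, H, L, N, S.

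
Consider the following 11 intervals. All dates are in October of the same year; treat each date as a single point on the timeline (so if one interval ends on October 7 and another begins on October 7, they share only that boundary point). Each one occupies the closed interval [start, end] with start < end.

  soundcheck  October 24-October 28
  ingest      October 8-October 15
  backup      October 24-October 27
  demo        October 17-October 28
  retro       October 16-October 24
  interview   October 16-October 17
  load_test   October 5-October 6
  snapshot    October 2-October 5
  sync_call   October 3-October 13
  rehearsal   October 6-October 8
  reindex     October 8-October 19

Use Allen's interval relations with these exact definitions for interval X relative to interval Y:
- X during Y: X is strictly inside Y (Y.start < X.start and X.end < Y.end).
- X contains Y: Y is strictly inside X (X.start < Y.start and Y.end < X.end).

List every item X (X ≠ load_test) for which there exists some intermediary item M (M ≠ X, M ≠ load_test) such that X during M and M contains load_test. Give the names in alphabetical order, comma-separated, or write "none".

Target load_test = [October 5, October 6].
Intermediaries M with M contains load_test: sync_call.
Via sync_call — items with X during sync_call: rehearsal.
Union: rehearsal.

rehearsal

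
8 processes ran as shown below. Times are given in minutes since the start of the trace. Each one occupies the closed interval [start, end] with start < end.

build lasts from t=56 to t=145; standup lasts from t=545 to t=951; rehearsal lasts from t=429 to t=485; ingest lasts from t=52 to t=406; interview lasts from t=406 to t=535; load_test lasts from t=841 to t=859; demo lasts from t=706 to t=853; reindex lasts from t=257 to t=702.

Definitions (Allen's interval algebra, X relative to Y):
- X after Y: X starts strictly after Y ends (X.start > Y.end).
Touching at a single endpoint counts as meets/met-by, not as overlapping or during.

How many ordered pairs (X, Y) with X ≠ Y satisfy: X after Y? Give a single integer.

18

Checking all 56 ordered pairs for relation 'after'; matching pairs in alphabetical order:
(demo, build): demo after build ✓
(demo, ingest): demo after ingest ✓
(demo, interview): demo after interview ✓
(demo, rehearsal): demo after rehearsal ✓
(demo, reindex): demo after reindex ✓
(interview, build): interview after build ✓
(load_test, build): load_test after build ✓
(load_test, ingest): load_test after ingest ✓
(load_test, interview): load_test after interview ✓
(load_test, rehearsal): load_test after rehearsal ✓
(load_test, reindex): load_test after reindex ✓
(rehearsal, build): rehearsal after build ✓
(rehearsal, ingest): rehearsal after ingest ✓
(reindex, build): reindex after build ✓
(standup, build): standup after build ✓
(standup, ingest): standup after ingest ✓
(standup, interview): standup after interview ✓
(standup, rehearsal): standup after rehearsal ✓
Count: 18.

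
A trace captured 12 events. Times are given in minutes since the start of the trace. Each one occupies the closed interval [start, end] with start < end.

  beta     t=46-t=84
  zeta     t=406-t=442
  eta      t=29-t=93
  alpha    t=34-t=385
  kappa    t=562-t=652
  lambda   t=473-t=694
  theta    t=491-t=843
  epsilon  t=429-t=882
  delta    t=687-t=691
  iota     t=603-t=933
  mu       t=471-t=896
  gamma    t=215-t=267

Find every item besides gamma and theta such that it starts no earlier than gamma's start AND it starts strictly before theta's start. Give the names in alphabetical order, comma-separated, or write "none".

epsilon, lambda, mu, zeta

Conditions: its start is no earlier than gamma's start (X.start >= t=215) AND its start is strictly before theta's start (X.start < t=491).
alpha: start t=34 >= t=215? ✗; start t=34 < t=491? ✓ → no.
beta: start t=46 >= t=215? ✗; start t=46 < t=491? ✓ → no.
delta: start t=687 >= t=215? ✓; start t=687 < t=491? ✗ → no.
epsilon: start t=429 >= t=215? ✓; start t=429 < t=491? ✓ → yes.
eta: start t=29 >= t=215? ✗; start t=29 < t=491? ✓ → no.
iota: start t=603 >= t=215? ✓; start t=603 < t=491? ✗ → no.
kappa: start t=562 >= t=215? ✓; start t=562 < t=491? ✗ → no.
lambda: start t=473 >= t=215? ✓; start t=473 < t=491? ✓ → yes.
mu: start t=471 >= t=215? ✓; start t=471 < t=491? ✓ → yes.
zeta: start t=406 >= t=215? ✓; start t=406 < t=491? ✓ → yes.
Result: epsilon, lambda, mu, zeta.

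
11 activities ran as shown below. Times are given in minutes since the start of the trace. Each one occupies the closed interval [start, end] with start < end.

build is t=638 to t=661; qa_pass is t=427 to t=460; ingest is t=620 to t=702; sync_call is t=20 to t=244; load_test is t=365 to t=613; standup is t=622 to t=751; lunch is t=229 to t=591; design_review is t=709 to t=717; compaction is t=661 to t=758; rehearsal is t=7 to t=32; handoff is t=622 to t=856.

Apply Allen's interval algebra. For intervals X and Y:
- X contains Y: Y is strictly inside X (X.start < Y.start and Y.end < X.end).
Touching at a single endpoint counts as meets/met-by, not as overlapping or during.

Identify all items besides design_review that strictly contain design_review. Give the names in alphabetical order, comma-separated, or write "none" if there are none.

compaction, handoff, standup

Target design_review = [t=709, t=717].
build [t=638, t=661] → before → no.
compaction [t=661, t=758] → contains → yes.
handoff [t=622, t=856] → contains → yes.
ingest [t=620, t=702] → before → no.
load_test [t=365, t=613] → before → no.
lunch [t=229, t=591] → before → no.
qa_pass [t=427, t=460] → before → no.
rehearsal [t=7, t=32] → before → no.
standup [t=622, t=751] → contains → yes.
sync_call [t=20, t=244] → before → no.
Result: compaction, handoff, standup.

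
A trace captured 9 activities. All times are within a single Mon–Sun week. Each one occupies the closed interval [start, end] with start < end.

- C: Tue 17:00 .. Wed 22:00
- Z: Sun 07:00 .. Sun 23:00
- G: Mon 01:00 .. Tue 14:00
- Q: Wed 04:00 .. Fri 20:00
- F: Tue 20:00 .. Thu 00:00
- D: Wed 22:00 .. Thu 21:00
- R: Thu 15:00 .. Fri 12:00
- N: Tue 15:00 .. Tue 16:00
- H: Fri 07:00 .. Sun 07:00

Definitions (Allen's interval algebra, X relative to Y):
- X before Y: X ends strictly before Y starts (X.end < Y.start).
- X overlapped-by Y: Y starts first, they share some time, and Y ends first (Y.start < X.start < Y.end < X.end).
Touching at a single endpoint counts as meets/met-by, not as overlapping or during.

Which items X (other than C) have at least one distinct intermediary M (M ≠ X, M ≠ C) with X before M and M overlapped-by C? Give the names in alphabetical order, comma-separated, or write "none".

Target C = [Tue 17:00, Wed 22:00].
Intermediaries M with M overlapped-by C: F, Q.
Via F — items with X before F: G, N.
Via Q — items with X before Q: G, N.
Union: G, N.

G, N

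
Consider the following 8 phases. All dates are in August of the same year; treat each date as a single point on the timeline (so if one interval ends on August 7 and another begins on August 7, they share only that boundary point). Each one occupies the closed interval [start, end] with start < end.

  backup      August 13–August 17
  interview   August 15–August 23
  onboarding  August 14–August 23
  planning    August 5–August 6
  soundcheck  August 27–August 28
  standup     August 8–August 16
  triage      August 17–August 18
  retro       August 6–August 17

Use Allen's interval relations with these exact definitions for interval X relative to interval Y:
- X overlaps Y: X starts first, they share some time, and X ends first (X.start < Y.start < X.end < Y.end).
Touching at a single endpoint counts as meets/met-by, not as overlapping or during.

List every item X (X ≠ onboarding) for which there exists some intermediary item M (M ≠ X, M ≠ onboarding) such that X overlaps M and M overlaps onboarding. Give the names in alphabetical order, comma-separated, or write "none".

Target onboarding = [August 14, August 23].
Intermediaries M with M overlaps onboarding: backup, retro, standup.
Via backup — items with X overlaps backup: standup.
Via retro — items with X overlaps retro: none.
Via standup — items with X overlaps standup: none.
Union: standup.

standup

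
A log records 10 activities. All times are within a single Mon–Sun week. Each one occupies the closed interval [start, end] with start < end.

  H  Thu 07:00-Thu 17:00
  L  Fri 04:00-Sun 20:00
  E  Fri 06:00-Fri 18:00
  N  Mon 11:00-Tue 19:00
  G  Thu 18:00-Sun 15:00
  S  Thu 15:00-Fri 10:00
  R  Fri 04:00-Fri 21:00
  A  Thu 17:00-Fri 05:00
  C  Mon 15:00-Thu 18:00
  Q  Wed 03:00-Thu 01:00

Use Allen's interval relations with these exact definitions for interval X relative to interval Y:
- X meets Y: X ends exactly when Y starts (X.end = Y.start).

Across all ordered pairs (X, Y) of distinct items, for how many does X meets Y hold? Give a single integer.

Checking all 90 ordered pairs for relation 'meets'; matching pairs in alphabetical order:
(C, G): C meets G ✓
(H, A): H meets A ✓
Count: 2.

2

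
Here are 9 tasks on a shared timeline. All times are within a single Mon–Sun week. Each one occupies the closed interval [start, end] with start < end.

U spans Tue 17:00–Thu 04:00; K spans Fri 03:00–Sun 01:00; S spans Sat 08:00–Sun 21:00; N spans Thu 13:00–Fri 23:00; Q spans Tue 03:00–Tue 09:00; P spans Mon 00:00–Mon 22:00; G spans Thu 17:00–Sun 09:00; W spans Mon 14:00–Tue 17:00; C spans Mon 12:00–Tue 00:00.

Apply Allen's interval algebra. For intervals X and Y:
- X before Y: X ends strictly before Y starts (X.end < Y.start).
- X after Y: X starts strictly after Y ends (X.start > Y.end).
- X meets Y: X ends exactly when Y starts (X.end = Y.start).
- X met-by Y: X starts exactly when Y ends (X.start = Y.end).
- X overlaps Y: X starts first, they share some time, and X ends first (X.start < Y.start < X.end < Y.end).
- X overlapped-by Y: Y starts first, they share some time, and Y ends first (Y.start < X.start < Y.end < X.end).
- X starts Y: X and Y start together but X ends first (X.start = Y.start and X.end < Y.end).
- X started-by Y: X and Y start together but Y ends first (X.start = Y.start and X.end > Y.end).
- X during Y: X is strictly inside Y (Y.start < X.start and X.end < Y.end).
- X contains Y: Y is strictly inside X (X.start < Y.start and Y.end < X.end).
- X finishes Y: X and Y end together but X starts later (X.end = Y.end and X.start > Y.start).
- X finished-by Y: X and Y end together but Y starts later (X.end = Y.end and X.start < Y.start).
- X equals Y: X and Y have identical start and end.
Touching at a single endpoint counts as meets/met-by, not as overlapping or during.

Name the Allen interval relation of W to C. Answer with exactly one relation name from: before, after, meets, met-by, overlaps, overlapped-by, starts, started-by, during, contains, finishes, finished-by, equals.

overlapped-by

W = [Mon 14:00, Tue 17:00]; C = [Mon 12:00, Tue 00:00].
Compare endpoints: W.start > C.start, W.start < C.end, W.end > C.start, W.end > C.end.
That pattern is 'overlapped-by'.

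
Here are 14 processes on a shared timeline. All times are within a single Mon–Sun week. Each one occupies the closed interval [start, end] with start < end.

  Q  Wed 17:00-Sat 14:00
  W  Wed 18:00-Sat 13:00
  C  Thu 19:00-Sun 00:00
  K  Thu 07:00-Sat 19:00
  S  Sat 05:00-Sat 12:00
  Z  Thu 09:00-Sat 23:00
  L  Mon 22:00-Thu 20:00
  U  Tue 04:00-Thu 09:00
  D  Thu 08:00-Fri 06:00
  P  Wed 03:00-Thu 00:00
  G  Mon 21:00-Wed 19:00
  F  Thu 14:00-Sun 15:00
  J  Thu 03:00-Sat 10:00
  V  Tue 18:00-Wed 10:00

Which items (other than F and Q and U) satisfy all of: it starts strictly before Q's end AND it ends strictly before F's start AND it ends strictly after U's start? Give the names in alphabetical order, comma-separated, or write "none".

Conditions: its start is strictly before Q's end (X.start < Sat 14:00) AND its end is strictly before F's start (X.end < Thu 14:00) AND its end is strictly after U's start (X.end > Tue 04:00).
C: start Thu 19:00 < Sat 14:00? ✓; end Sun 00:00 < Thu 14:00? ✗; end Sun 00:00 > Tue 04:00? ✓ → no.
D: start Thu 08:00 < Sat 14:00? ✓; end Fri 06:00 < Thu 14:00? ✗; end Fri 06:00 > Tue 04:00? ✓ → no.
G: start Mon 21:00 < Sat 14:00? ✓; end Wed 19:00 < Thu 14:00? ✓; end Wed 19:00 > Tue 04:00? ✓ → yes.
J: start Thu 03:00 < Sat 14:00? ✓; end Sat 10:00 < Thu 14:00? ✗; end Sat 10:00 > Tue 04:00? ✓ → no.
K: start Thu 07:00 < Sat 14:00? ✓; end Sat 19:00 < Thu 14:00? ✗; end Sat 19:00 > Tue 04:00? ✓ → no.
L: start Mon 22:00 < Sat 14:00? ✓; end Thu 20:00 < Thu 14:00? ✗; end Thu 20:00 > Tue 04:00? ✓ → no.
P: start Wed 03:00 < Sat 14:00? ✓; end Thu 00:00 < Thu 14:00? ✓; end Thu 00:00 > Tue 04:00? ✓ → yes.
S: start Sat 05:00 < Sat 14:00? ✓; end Sat 12:00 < Thu 14:00? ✗; end Sat 12:00 > Tue 04:00? ✓ → no.
V: start Tue 18:00 < Sat 14:00? ✓; end Wed 10:00 < Thu 14:00? ✓; end Wed 10:00 > Tue 04:00? ✓ → yes.
W: start Wed 18:00 < Sat 14:00? ✓; end Sat 13:00 < Thu 14:00? ✗; end Sat 13:00 > Tue 04:00? ✓ → no.
Z: start Thu 09:00 < Sat 14:00? ✓; end Sat 23:00 < Thu 14:00? ✗; end Sat 23:00 > Tue 04:00? ✓ → no.
Result: G, P, V.

G, P, V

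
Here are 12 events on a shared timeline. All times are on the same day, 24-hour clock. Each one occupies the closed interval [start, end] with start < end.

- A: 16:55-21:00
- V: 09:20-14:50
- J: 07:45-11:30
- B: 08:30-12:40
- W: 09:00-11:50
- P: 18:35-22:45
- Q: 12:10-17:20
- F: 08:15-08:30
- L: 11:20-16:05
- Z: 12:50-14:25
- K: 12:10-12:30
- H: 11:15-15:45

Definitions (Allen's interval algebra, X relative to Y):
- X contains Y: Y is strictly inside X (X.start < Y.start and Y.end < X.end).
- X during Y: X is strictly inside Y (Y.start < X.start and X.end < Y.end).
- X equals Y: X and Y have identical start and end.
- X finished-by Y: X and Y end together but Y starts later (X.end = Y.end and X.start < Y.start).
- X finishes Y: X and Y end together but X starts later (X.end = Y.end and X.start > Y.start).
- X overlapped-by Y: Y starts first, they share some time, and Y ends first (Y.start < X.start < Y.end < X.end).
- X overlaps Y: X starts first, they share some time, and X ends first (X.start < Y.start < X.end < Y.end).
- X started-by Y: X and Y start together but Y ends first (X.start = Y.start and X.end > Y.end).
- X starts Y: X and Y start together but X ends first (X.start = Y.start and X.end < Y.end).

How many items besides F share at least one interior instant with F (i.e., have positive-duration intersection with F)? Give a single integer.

1

Target F = [08:15, 08:30].
A [16:55, 21:00] → after → no.
B [08:30, 12:40] → met-by → no.
H [11:15, 15:45] → after → no.
J [07:45, 11:30] → contains → counts.
K [12:10, 12:30] → after → no.
L [11:20, 16:05] → after → no.
P [18:35, 22:45] → after → no.
Q [12:10, 17:20] → after → no.
V [09:20, 14:50] → after → no.
W [09:00, 11:50] → after → no.
Z [12:50, 14:25] → after → no.
Total: 1.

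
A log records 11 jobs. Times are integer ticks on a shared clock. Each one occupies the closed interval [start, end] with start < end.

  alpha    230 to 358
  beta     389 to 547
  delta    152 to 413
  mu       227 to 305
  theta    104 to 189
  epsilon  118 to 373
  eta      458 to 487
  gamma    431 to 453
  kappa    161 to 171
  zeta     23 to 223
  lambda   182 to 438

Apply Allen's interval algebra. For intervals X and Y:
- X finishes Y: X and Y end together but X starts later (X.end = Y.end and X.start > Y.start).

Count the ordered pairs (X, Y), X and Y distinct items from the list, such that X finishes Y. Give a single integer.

0

Checking all 110 ordered pairs for relation 'finishes'; matching pairs in alphabetical order:
No pair satisfies it.
Count: 0.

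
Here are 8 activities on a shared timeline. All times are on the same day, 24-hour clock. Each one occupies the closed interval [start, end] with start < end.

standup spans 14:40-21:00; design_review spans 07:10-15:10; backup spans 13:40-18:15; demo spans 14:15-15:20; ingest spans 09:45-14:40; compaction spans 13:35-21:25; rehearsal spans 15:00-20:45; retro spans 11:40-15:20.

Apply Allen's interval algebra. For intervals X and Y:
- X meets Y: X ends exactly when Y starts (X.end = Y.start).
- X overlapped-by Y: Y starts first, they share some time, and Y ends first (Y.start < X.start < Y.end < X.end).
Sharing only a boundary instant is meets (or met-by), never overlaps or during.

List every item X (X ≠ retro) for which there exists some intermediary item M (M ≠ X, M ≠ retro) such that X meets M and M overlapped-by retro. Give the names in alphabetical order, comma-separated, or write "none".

ingest

Target retro = [11:40, 15:20].
Intermediaries M with M overlapped-by retro: backup, compaction, rehearsal, standup.
Via backup — items with X meets backup: none.
Via compaction — items with X meets compaction: none.
Via rehearsal — items with X meets rehearsal: none.
Via standup — items with X meets standup: ingest.
Union: ingest.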